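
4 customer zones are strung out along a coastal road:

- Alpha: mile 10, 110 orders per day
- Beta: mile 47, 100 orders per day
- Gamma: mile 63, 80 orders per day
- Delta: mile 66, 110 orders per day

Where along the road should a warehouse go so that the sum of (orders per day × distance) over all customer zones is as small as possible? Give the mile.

x = 47

For a sum of weighted absolute distances on a line, the optimum is the weighted median (not the mean). Total weight W = 400; half-weight = 200.
Sort by position and accumulate weight:
  mile 10 (Alpha, w=110) → cum 110
  mile 47 (Beta, w=100) → cum 210  ≥ 200 → median here
  mile 63 (Gamma, w=80) → cum 290
  mile 66 (Delta, w=110) → cum 400
Optimal location: mile 47.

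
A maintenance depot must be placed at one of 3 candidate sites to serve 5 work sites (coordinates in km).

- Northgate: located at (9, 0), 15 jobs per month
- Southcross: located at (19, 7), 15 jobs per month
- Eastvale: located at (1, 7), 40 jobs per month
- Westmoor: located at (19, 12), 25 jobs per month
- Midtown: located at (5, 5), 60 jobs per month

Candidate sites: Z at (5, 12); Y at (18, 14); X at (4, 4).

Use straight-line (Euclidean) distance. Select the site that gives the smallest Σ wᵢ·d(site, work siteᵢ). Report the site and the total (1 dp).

X, total 1005.1 km

Total weighted distance at each candidate:
  Z (5, 12): total = 1438.9
  Y (18, 14): total = 2095.7
  X (4, 4): total = 1005.1
Minimum is at X with total 1005.1 km.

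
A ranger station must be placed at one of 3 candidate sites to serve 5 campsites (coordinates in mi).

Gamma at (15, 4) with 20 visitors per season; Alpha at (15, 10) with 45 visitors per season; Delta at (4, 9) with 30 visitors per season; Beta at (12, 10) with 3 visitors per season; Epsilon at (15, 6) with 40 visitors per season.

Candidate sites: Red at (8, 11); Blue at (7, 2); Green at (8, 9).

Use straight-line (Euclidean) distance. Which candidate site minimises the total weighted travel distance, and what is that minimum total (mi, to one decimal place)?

Green, total 927.2 mi

Total weighted distance at each candidate:
  Red (8, 11): total = 1006.8
  Blue (7, 2): total = 1288.6
  Green (8, 9): total = 927.2
Minimum is at Green with total 927.2 mi.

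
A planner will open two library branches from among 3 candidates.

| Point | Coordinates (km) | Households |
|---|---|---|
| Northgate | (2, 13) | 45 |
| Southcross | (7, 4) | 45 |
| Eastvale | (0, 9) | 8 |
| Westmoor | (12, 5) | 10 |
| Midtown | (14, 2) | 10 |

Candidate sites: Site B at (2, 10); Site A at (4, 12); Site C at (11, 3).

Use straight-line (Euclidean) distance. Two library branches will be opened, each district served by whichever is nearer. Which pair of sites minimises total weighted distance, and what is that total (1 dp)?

{Site A, Site C}, total 380.1

Evaluate every pair (each demand assigned to the nearer of the two):
  {Site A, Site C}: total = 380.1
  {Site B, Site C}: total = 392.4
  {Site B, Site A}: total = 717.7
Best pair: {Site A, Site C} with total 380.1.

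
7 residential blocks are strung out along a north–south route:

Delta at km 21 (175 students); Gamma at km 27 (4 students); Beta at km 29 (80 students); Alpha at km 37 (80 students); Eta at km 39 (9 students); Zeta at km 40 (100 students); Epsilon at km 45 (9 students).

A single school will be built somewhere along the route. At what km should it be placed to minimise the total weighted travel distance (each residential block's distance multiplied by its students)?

For a sum of weighted absolute distances on a line, the optimum is the weighted median (not the mean). Total weight W = 457; half-weight = 228.5.
Sort by position and accumulate weight:
  km 21 (Delta, w=175) → cum 175
  km 27 (Gamma, w=4) → cum 179
  km 29 (Beta, w=80) → cum 259  ≥ 228.5 → median here
  km 37 (Alpha, w=80) → cum 339
  km 39 (Eta, w=9) → cum 348
  km 40 (Zeta, w=100) → cum 448
  km 45 (Epsilon, w=9) → cum 457
Optimal location: km 29.

x = 29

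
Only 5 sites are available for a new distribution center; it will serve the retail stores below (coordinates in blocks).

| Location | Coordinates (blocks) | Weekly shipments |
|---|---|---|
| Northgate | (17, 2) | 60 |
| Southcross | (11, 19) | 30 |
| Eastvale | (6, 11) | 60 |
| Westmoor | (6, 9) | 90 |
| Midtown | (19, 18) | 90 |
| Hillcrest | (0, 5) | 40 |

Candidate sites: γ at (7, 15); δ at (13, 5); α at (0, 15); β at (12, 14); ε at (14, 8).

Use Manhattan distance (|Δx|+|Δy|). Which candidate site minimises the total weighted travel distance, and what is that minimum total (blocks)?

ε, total 4460 blocks

Total weighted distance at each candidate:
  γ (7, 15): total = 4580
  δ (13, 5): total = 4900
  α (0, 15): total = 6310
  β (12, 14): total = 4560
  ε (14, 8): total = 4460
Minimum is at ε with total 4460 blocks.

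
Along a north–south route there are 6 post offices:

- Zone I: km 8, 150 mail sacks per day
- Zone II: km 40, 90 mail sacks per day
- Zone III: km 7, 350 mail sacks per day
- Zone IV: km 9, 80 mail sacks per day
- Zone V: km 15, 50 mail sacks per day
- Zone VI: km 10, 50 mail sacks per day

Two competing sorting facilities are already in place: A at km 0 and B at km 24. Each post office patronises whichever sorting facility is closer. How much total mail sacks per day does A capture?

630

The indifferent point is the midpoint (0+24)/2 = 12; post offices left of it (closer to A at 0) go to A, those right go to B.
  Zone III at 7 (w=350) → A
  Zone I at 8 (w=150) → A
  Zone IV at 9 (w=80) → A
  Zone VI at 10 (w=50) → A
  Zone V at 15 (w=50) → B
  Zone II at 40 (w=90) → B
A captures 630; B captures 140.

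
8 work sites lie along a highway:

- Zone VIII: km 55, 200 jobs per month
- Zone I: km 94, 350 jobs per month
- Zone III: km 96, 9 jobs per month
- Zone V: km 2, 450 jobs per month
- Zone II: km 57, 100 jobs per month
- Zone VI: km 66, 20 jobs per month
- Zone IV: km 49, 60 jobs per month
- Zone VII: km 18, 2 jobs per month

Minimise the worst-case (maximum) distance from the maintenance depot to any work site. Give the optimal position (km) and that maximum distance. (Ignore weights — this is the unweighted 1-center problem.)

location 49, max distance 47

The 1-center on a line is the midpoint of the two extreme points: leftmost at 2, rightmost at 96.
Optimal location = (2 + 96)/2 = 49; maximum distance = (96 − 2)/2 = 47.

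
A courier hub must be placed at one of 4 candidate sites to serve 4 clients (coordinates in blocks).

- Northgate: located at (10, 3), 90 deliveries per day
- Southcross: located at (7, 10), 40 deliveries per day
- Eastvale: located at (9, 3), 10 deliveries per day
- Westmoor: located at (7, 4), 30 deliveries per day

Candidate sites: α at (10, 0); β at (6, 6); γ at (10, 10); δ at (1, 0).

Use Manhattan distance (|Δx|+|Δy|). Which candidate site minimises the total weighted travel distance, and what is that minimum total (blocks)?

β, total 980 blocks

Total weighted distance at each candidate:
  α (10, 0): total = 1040
  β (6, 6): total = 980
  γ (10, 10): total = 1100
  δ (1, 0): total = 2130
Minimum is at β with total 980 blocks.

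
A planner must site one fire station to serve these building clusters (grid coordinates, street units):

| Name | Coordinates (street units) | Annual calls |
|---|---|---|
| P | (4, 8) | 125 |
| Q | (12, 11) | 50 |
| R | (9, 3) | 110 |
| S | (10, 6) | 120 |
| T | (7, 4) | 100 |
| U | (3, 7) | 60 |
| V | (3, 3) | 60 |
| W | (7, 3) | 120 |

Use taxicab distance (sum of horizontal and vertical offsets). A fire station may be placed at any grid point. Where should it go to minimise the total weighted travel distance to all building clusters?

Manhattan distance separates: Σwᵢ(|x−xᵢ|+|y−yᵢ|) = Σwᵢ|x−xᵢ| + Σwᵢ|y−yᵢ|, so x and y are optimised independently as 1-D weighted medians.
Total weight W = 745; half = 372.5.
x-coordinate, sorted with cumulative weight:
  x=3 (U, w=60) cum 60
  x=3 (V, w=60) cum 120
  x=4 (P, w=125) cum 245
  x=7 (T, w=100) cum 345
  x=7 (W, w=120) cum 465  ← median
  x=9 (R, w=110) cum 575
  x=10 (S, w=120) cum 695
  x=12 (Q, w=50) cum 745
⇒ x* = 7
y-coordinate, sorted with cumulative weight:
  y=3 (R, w=110) cum 110
  y=3 (V, w=60) cum 170
  y=3 (W, w=120) cum 290
  y=4 (T, w=100) cum 390  ← median
  y=6 (S, w=120) cum 510
  y=7 (U, w=60) cum 570
  y=8 (P, w=125) cum 695
  y=11 (Q, w=50) cum 745
⇒ y* = 4

(7, 4)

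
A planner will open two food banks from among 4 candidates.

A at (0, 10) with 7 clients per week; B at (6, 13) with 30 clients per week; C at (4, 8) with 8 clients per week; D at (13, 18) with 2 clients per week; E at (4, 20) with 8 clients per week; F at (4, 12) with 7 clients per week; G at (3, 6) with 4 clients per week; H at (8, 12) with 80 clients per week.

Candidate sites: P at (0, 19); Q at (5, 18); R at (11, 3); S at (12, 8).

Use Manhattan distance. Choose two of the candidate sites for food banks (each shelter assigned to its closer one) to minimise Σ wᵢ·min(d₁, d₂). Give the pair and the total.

Evaluate every pair (each demand assigned to the nearer of the two):
  {Q, S}: total = 1108
  {P, Q}: total = 1196
  {Q, R}: total = 1212
  {P, S}: total = 1280
  {R, S}: total = 1442
  {P, R}: total = 1668
Best pair: {Q, S} with total 1108.

{Q, S}, total 1108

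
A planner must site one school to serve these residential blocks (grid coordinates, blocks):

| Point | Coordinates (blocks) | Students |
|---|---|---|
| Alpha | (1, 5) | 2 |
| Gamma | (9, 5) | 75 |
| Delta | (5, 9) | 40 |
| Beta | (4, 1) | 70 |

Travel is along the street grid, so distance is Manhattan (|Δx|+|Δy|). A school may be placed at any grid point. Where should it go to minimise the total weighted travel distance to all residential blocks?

(5, 5)

Manhattan distance separates: Σwᵢ(|x−xᵢ|+|y−yᵢ|) = Σwᵢ|x−xᵢ| + Σwᵢ|y−yᵢ|, so x and y are optimised independently as 1-D weighted medians.
Total weight W = 187; half = 93.5.
x-coordinate, sorted with cumulative weight:
  x=1 (Alpha, w=2) cum 2
  x=4 (Beta, w=70) cum 72
  x=5 (Delta, w=40) cum 112  ← median
  x=9 (Gamma, w=75) cum 187
⇒ x* = 5
y-coordinate, sorted with cumulative weight:
  y=1 (Beta, w=70) cum 70
  y=5 (Alpha, w=2) cum 72
  y=5 (Gamma, w=75) cum 147  ← median
  y=9 (Delta, w=40) cum 187
⇒ y* = 5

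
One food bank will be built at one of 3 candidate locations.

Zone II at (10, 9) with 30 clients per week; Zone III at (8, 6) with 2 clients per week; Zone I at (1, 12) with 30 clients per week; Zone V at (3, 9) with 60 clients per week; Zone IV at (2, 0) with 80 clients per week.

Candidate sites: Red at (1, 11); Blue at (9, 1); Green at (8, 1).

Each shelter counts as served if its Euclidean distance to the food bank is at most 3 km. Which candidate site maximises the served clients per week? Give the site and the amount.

Red, covering 90

Coverage radius r = 3 km; a point is covered iff (Δx)²+(Δy)² ≤ 3² = 9.
  Red (1, 11): covers {Zone I, Zone V} → 90
  Blue (9, 1): covers {none} → 0
  Green (8, 1): covers {none} → 0
Maximum coverage at Red: 90 clients per week.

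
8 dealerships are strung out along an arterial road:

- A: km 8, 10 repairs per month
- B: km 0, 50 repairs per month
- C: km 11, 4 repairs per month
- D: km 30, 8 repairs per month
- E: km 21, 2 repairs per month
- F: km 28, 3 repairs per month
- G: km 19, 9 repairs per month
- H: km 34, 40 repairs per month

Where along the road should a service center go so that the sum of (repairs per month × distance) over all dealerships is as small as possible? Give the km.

For a sum of weighted absolute distances on a line, the optimum is the weighted median (not the mean). Total weight W = 126; half-weight = 63.
Sort by position and accumulate weight:
  km 0 (B, w=50) → cum 50
  km 8 (A, w=10) → cum 60
  km 11 (C, w=4) → cum 64  ≥ 63 → median here
  km 19 (G, w=9) → cum 73
  km 21 (E, w=2) → cum 75
  km 28 (F, w=3) → cum 78
  km 30 (D, w=8) → cum 86
  km 34 (H, w=40) → cum 126
Optimal location: km 11.

x = 11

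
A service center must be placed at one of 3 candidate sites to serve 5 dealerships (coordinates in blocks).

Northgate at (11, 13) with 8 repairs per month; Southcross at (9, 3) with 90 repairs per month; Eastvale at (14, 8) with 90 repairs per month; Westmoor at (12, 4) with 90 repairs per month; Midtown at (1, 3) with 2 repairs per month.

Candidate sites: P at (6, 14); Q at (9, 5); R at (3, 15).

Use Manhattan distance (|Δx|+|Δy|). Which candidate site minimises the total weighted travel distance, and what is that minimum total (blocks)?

Q, total 1360 blocks

Total weighted distance at each candidate:
  P (6, 14): total = 4040
  Q (9, 5): total = 1360
  R (3, 15): total = 5148
Minimum is at Q with total 1360 blocks.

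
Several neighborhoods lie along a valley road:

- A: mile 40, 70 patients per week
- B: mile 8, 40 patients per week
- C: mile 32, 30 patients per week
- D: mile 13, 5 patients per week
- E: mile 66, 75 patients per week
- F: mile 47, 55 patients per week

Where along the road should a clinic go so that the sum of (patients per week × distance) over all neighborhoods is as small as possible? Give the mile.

x = 40

For a sum of weighted absolute distances on a line, the optimum is the weighted median (not the mean). Total weight W = 275; half-weight = 137.5.
Sort by position and accumulate weight:
  mile 8 (B, w=40) → cum 40
  mile 13 (D, w=5) → cum 45
  mile 32 (C, w=30) → cum 75
  mile 40 (A, w=70) → cum 145  ≥ 137.5 → median here
  mile 47 (F, w=55) → cum 200
  mile 66 (E, w=75) → cum 275
Optimal location: mile 40.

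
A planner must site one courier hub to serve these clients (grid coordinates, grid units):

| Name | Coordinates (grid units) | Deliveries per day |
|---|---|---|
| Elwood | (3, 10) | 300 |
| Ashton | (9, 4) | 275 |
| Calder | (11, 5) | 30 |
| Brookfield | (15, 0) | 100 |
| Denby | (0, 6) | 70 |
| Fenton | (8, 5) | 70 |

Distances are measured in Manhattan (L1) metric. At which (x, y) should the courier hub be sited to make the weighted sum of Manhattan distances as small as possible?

(8, 5)

Manhattan distance separates: Σwᵢ(|x−xᵢ|+|y−yᵢ|) = Σwᵢ|x−xᵢ| + Σwᵢ|y−yᵢ|, so x and y are optimised independently as 1-D weighted medians.
Total weight W = 845; half = 422.5.
x-coordinate, sorted with cumulative weight:
  x=0 (Denby, w=70) cum 70
  x=3 (Elwood, w=300) cum 370
  x=8 (Fenton, w=70) cum 440  ← median
  x=9 (Ashton, w=275) cum 715
  x=11 (Calder, w=30) cum 745
  x=15 (Brookfield, w=100) cum 845
⇒ x* = 8
y-coordinate, sorted with cumulative weight:
  y=0 (Brookfield, w=100) cum 100
  y=4 (Ashton, w=275) cum 375
  y=5 (Calder, w=30) cum 405
  y=5 (Fenton, w=70) cum 475  ← median
  y=6 (Denby, w=70) cum 545
  y=10 (Elwood, w=300) cum 845
⇒ y* = 5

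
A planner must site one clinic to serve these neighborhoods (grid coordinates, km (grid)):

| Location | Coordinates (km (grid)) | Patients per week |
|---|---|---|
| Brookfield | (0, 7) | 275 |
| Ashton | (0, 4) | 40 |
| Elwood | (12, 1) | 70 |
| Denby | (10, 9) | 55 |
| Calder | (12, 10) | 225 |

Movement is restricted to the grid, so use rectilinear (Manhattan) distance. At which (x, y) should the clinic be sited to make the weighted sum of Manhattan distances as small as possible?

(10, 7)

Manhattan distance separates: Σwᵢ(|x−xᵢ|+|y−yᵢ|) = Σwᵢ|x−xᵢ| + Σwᵢ|y−yᵢ|, so x and y are optimised independently as 1-D weighted medians.
Total weight W = 665; half = 332.5.
x-coordinate, sorted with cumulative weight:
  x=0 (Brookfield, w=275) cum 275
  x=0 (Ashton, w=40) cum 315
  x=10 (Denby, w=55) cum 370  ← median
  x=12 (Elwood, w=70) cum 440
  x=12 (Calder, w=225) cum 665
⇒ x* = 10
y-coordinate, sorted with cumulative weight:
  y=1 (Elwood, w=70) cum 70
  y=4 (Ashton, w=40) cum 110
  y=7 (Brookfield, w=275) cum 385  ← median
  y=9 (Denby, w=55) cum 440
  y=10 (Calder, w=225) cum 665
⇒ y* = 7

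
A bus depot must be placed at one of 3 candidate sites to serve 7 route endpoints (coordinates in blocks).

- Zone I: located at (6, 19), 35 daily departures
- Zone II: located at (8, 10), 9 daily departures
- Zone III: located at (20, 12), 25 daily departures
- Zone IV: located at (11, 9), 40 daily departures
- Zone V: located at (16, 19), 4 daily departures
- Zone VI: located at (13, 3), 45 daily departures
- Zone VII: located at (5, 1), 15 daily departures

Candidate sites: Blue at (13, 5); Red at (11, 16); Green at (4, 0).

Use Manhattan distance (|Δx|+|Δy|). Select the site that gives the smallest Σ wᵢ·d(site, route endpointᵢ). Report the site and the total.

Blue, total 1753 blocks

Total weighted distance at each candidate:
  Blue (13, 5): total = 1753
  Red (11, 16): total = 1988
  Green (4, 0): total = 2895
Minimum is at Blue with total 1753 blocks.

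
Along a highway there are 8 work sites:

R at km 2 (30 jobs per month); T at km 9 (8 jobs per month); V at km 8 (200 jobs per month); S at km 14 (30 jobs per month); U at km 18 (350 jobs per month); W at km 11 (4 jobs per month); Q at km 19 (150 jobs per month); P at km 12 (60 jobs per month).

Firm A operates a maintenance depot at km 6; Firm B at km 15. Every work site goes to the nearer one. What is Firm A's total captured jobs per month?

238

The indifferent point is the midpoint (6+15)/2 = 10.5; work sites left of it (closer to Firm A at 6) go to Firm A, those right go to Firm B.
  R at 2 (w=30) → Firm A
  V at 8 (w=200) → Firm A
  T at 9 (w=8) → Firm A
  W at 11 (w=4) → Firm B
  P at 12 (w=60) → Firm B
  S at 14 (w=30) → Firm B
  U at 18 (w=350) → Firm B
  Q at 19 (w=150) → Firm B
Firm A captures 238; Firm B captures 594.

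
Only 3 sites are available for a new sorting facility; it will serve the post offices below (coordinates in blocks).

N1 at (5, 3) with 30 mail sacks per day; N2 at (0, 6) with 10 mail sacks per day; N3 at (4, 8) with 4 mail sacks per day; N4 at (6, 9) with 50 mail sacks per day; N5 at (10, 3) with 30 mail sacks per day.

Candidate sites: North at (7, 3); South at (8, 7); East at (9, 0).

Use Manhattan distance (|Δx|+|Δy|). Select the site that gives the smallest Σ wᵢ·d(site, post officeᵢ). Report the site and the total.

Total weighted distance at each candidate:
  North (7, 3): total = 632
  South (8, 7): total = 700
  East (9, 0): total = 1132
Minimum is at North with total 632 blocks.

North, total 632 blocks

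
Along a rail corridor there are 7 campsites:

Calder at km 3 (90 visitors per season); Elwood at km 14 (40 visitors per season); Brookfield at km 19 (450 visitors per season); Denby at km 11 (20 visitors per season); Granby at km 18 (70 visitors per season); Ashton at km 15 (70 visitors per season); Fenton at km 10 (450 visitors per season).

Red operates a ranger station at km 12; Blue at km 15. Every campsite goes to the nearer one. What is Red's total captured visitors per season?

560

The indifferent point is the midpoint (12+15)/2 = 13.5; campsites left of it (closer to Red at 12) go to Red, those right go to Blue.
  Calder at 3 (w=90) → Red
  Fenton at 10 (w=450) → Red
  Denby at 11 (w=20) → Red
  Elwood at 14 (w=40) → Blue
  Ashton at 15 (w=70) → Blue
  Granby at 18 (w=70) → Blue
  Brookfield at 19 (w=450) → Blue
Red captures 560; Blue captures 630.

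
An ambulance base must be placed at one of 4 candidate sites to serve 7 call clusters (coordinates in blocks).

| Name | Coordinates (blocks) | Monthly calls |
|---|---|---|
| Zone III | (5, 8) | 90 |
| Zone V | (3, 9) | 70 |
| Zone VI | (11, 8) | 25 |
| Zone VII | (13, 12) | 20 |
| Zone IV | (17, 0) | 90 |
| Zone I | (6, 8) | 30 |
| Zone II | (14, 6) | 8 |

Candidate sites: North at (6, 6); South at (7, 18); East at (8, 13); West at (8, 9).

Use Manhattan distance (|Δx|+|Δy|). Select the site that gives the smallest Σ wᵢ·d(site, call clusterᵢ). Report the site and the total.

West, total 2752 blocks

Total weighted distance at each candidate:
  North (6, 6): total = 2779
  South (7, 18): total = 5582
  East (8, 13): total = 3964
  West (8, 9): total = 2752
Minimum is at West with total 2752 blocks.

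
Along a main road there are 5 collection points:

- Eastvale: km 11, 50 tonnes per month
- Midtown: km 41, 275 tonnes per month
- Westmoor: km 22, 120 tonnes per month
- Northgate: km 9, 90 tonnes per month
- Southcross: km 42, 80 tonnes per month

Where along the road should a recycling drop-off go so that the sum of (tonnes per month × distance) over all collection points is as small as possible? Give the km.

x = 41

For a sum of weighted absolute distances on a line, the optimum is the weighted median (not the mean). Total weight W = 615; half-weight = 307.5.
Sort by position and accumulate weight:
  km 9 (Northgate, w=90) → cum 90
  km 11 (Eastvale, w=50) → cum 140
  km 22 (Westmoor, w=120) → cum 260
  km 41 (Midtown, w=275) → cum 535  ≥ 307.5 → median here
  km 42 (Southcross, w=80) → cum 615
Optimal location: km 41.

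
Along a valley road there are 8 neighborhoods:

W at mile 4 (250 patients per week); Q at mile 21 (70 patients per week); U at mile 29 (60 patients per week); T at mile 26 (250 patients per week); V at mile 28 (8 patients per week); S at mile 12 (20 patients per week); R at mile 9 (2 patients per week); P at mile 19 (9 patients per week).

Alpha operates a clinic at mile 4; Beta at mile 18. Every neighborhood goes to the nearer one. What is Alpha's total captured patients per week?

The indifferent point is the midpoint (4+18)/2 = 11; neighborhoods left of it (closer to Alpha at 4) go to Alpha, those right go to Beta.
  W at 4 (w=250) → Alpha
  R at 9 (w=2) → Alpha
  S at 12 (w=20) → Beta
  P at 19 (w=9) → Beta
  Q at 21 (w=70) → Beta
  T at 26 (w=250) → Beta
  V at 28 (w=8) → Beta
  U at 29 (w=60) → Beta
Alpha captures 252; Beta captures 417.

252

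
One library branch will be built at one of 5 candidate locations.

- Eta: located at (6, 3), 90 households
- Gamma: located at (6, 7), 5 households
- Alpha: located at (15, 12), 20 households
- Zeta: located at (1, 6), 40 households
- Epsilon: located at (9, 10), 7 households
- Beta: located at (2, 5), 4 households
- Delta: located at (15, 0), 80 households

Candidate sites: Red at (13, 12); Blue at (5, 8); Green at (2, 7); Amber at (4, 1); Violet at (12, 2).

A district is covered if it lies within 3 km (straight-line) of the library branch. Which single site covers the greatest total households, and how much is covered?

Coverage radius r = 3 km; a point is covered iff (Δx)²+(Δy)² ≤ 3² = 9.
  Red (13, 12): covers {Alpha} → 20
  Blue (5, 8): covers {Gamma} → 5
  Green (2, 7): covers {Zeta, Beta} → 44
  Amber (4, 1): covers {Eta} → 90
  Violet (12, 2): covers {none} → 0
Maximum coverage at Amber: 90 households.

Amber, covering 90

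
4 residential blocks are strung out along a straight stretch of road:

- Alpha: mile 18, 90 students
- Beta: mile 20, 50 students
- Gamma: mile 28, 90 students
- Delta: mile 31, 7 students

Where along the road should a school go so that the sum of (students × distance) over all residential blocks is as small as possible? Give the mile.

x = 20

For a sum of weighted absolute distances on a line, the optimum is the weighted median (not the mean). Total weight W = 237; half-weight = 118.5.
Sort by position and accumulate weight:
  mile 18 (Alpha, w=90) → cum 90
  mile 20 (Beta, w=50) → cum 140  ≥ 118.5 → median here
  mile 28 (Gamma, w=90) → cum 230
  mile 31 (Delta, w=7) → cum 237
Optimal location: mile 20.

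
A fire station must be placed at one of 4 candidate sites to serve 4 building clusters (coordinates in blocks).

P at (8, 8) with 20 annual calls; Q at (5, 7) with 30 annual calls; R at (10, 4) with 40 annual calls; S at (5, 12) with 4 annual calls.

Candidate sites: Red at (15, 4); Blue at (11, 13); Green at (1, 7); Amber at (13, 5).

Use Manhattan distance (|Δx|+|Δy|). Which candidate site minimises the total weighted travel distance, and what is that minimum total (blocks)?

Amber, total 680 blocks

Total weighted distance at each candidate:
  Red (15, 4): total = 882
  Blue (11, 13): total = 948
  Green (1, 7): total = 796
  Amber (13, 5): total = 680
Minimum is at Amber with total 680 blocks.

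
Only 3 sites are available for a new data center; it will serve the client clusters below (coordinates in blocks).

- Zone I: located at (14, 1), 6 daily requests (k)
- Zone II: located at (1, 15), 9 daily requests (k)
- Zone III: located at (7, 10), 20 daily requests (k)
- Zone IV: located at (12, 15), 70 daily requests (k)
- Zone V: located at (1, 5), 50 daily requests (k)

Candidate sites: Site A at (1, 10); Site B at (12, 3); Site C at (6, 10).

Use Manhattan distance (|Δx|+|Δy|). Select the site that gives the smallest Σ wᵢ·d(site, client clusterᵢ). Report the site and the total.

Site C, total 1482 blocks

Total weighted distance at each candidate:
  Site A (1, 10): total = 1667
  Site B (12, 3): total = 1961
  Site C (6, 10): total = 1482
Minimum is at Site C with total 1482 blocks.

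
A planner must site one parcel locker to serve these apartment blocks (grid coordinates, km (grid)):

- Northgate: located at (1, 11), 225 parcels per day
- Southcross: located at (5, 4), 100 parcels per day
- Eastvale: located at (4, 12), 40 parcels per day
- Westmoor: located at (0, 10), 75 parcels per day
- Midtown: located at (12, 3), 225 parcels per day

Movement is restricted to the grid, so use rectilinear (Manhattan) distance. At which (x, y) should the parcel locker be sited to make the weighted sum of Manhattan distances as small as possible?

Manhattan distance separates: Σwᵢ(|x−xᵢ|+|y−yᵢ|) = Σwᵢ|x−xᵢ| + Σwᵢ|y−yᵢ|, so x and y are optimised independently as 1-D weighted medians.
Total weight W = 665; half = 332.5.
x-coordinate, sorted with cumulative weight:
  x=0 (Westmoor, w=75) cum 75
  x=1 (Northgate, w=225) cum 300
  x=4 (Eastvale, w=40) cum 340  ← median
  x=5 (Southcross, w=100) cum 440
  x=12 (Midtown, w=225) cum 665
⇒ x* = 4
y-coordinate, sorted with cumulative weight:
  y=3 (Midtown, w=225) cum 225
  y=4 (Southcross, w=100) cum 325
  y=10 (Westmoor, w=75) cum 400  ← median
  y=11 (Northgate, w=225) cum 625
  y=12 (Eastvale, w=40) cum 665
⇒ y* = 10

(4, 10)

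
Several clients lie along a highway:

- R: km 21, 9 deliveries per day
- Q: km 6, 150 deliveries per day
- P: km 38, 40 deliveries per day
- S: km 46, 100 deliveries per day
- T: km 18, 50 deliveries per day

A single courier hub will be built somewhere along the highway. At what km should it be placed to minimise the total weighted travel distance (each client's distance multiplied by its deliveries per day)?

For a sum of weighted absolute distances on a line, the optimum is the weighted median (not the mean). Total weight W = 349; half-weight = 174.5.
Sort by position and accumulate weight:
  km 6 (Q, w=150) → cum 150
  km 18 (T, w=50) → cum 200  ≥ 174.5 → median here
  km 21 (R, w=9) → cum 209
  km 38 (P, w=40) → cum 249
  km 46 (S, w=100) → cum 349
Optimal location: km 18.

x = 18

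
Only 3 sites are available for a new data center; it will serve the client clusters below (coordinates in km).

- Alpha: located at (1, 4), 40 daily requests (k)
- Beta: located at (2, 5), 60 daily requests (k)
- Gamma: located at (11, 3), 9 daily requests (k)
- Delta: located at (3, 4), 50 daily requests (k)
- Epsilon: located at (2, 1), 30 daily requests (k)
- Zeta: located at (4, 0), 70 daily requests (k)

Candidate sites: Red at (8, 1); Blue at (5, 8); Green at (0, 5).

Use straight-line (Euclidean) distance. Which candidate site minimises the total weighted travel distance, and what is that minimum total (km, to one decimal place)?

Green, total 1017.7 km

Total weighted distance at each candidate:
  Red (8, 1): total = 1529.9
  Blue (5, 8): total = 1567.6
  Green (0, 5): total = 1017.7
Minimum is at Green with total 1017.7 km.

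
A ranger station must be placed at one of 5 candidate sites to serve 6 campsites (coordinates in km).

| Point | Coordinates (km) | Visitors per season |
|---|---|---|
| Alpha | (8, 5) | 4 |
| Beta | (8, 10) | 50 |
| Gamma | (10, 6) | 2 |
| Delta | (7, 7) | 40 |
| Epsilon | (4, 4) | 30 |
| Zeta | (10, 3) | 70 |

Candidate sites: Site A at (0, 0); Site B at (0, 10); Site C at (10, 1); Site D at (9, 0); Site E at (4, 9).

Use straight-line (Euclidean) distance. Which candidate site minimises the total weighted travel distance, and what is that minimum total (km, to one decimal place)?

Total weighted distance at each candidate:
  Site A (0, 0): total = 1997.9
  Site B (0, 10): total = 1834.7
  Site C (10, 1): total = 1098.4
  Site D (9, 0): total = 1239.7
  Site E (4, 9): total = 1130.4
Minimum is at Site C with total 1098.4 km.

Site C, total 1098.4 km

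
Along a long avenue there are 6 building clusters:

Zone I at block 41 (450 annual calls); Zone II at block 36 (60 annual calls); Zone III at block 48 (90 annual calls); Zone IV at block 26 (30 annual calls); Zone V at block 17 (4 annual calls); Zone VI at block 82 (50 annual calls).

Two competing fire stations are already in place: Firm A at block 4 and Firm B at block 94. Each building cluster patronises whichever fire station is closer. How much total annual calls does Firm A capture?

634

The indifferent point is the midpoint (4+94)/2 = 49; building clusters left of it (closer to Firm A at 4) go to Firm A, those right go to Firm B.
  Zone V at 17 (w=4) → Firm A
  Zone IV at 26 (w=30) → Firm A
  Zone II at 36 (w=60) → Firm A
  Zone I at 41 (w=450) → Firm A
  Zone III at 48 (w=90) → Firm A
  Zone VI at 82 (w=50) → Firm B
Firm A captures 634; Firm B captures 50.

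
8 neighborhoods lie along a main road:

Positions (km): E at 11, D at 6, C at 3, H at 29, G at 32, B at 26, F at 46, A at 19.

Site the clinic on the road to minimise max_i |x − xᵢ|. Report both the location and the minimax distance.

location 24.5, max distance 21.5

The 1-center on a line is the midpoint of the two extreme points: leftmost at 3, rightmost at 46.
Optimal location = (3 + 46)/2 = 24.5; maximum distance = (46 − 3)/2 = 21.5.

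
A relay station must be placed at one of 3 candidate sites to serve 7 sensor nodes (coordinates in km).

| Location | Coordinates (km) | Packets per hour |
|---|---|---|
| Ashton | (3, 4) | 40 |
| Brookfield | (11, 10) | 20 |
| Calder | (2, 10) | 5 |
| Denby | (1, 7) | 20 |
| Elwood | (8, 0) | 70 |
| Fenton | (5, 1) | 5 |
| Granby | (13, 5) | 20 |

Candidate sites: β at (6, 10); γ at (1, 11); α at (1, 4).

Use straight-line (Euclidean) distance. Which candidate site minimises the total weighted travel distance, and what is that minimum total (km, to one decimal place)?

Total weighted distance at each candidate:
  β (6, 10): total = 1436.1
  γ (1, 11): total = 1814.1
  α (1, 4): total = 1233.8
Minimum is at α with total 1233.8 km.

α, total 1233.8 km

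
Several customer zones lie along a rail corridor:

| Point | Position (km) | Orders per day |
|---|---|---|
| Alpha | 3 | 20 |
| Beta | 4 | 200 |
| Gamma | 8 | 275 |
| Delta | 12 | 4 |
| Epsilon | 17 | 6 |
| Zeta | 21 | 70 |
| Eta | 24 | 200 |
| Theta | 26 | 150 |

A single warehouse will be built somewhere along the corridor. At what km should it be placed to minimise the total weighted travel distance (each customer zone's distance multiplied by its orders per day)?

For a sum of weighted absolute distances on a line, the optimum is the weighted median (not the mean). Total weight W = 925; half-weight = 462.5.
Sort by position and accumulate weight:
  km 3 (Alpha, w=20) → cum 20
  km 4 (Beta, w=200) → cum 220
  km 8 (Gamma, w=275) → cum 495  ≥ 462.5 → median here
  km 12 (Delta, w=4) → cum 499
  km 17 (Epsilon, w=6) → cum 505
  km 21 (Zeta, w=70) → cum 575
  km 24 (Eta, w=200) → cum 775
  km 26 (Theta, w=150) → cum 925
Optimal location: km 8.

x = 8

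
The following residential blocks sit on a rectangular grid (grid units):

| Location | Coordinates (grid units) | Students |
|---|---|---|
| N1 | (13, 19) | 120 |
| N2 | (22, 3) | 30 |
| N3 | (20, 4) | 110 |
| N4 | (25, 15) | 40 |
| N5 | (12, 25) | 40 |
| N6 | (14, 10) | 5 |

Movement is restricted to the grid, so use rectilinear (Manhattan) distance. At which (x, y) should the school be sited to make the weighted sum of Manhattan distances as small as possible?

(20, 15)

Manhattan distance separates: Σwᵢ(|x−xᵢ|+|y−yᵢ|) = Σwᵢ|x−xᵢ| + Σwᵢ|y−yᵢ|, so x and y are optimised independently as 1-D weighted medians.
Total weight W = 345; half = 172.5.
x-coordinate, sorted with cumulative weight:
  x=12 (N5, w=40) cum 40
  x=13 (N1, w=120) cum 160
  x=14 (N6, w=5) cum 165
  x=20 (N3, w=110) cum 275  ← median
  x=22 (N2, w=30) cum 305
  x=25 (N4, w=40) cum 345
⇒ x* = 20
y-coordinate, sorted with cumulative weight:
  y=3 (N2, w=30) cum 30
  y=4 (N3, w=110) cum 140
  y=10 (N6, w=5) cum 145
  y=15 (N4, w=40) cum 185  ← median
  y=19 (N1, w=120) cum 305
  y=25 (N5, w=40) cum 345
⇒ y* = 15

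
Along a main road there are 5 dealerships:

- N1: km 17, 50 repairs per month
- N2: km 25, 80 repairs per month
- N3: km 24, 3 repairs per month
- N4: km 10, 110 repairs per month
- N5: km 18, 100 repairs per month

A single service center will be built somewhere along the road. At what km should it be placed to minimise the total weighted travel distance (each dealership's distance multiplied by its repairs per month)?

x = 18

For a sum of weighted absolute distances on a line, the optimum is the weighted median (not the mean). Total weight W = 343; half-weight = 171.5.
Sort by position and accumulate weight:
  km 10 (N4, w=110) → cum 110
  km 17 (N1, w=50) → cum 160
  km 18 (N5, w=100) → cum 260  ≥ 171.5 → median here
  km 24 (N3, w=3) → cum 263
  km 25 (N2, w=80) → cum 343
Optimal location: km 18.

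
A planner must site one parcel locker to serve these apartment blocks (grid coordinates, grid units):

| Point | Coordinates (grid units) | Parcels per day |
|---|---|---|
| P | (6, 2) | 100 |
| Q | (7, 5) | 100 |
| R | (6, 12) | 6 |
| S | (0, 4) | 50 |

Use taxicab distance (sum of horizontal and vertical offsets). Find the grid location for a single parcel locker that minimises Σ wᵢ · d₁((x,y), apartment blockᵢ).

Manhattan distance separates: Σwᵢ(|x−xᵢ|+|y−yᵢ|) = Σwᵢ|x−xᵢ| + Σwᵢ|y−yᵢ|, so x and y are optimised independently as 1-D weighted medians.
Total weight W = 256; half = 128.
x-coordinate, sorted with cumulative weight:
  x=0 (S, w=50) cum 50
  x=6 (P, w=100) cum 150  ← median
  x=6 (R, w=6) cum 156
  x=7 (Q, w=100) cum 256
⇒ x* = 6
y-coordinate, sorted with cumulative weight:
  y=2 (P, w=100) cum 100
  y=4 (S, w=50) cum 150  ← median
  y=5 (Q, w=100) cum 250
  y=12 (R, w=6) cum 256
⇒ y* = 4

(6, 4)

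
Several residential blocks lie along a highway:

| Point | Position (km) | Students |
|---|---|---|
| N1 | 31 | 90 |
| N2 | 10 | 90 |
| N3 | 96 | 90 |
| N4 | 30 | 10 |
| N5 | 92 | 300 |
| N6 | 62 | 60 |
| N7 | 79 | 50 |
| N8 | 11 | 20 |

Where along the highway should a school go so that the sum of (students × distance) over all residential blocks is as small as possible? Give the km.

For a sum of weighted absolute distances on a line, the optimum is the weighted median (not the mean). Total weight W = 710; half-weight = 355.
Sort by position and accumulate weight:
  km 10 (N2, w=90) → cum 90
  km 11 (N8, w=20) → cum 110
  km 30 (N4, w=10) → cum 120
  km 31 (N1, w=90) → cum 210
  km 62 (N6, w=60) → cum 270
  km 79 (N7, w=50) → cum 320
  km 92 (N5, w=300) → cum 620  ≥ 355 → median here
  km 96 (N3, w=90) → cum 710
Optimal location: km 92.

x = 92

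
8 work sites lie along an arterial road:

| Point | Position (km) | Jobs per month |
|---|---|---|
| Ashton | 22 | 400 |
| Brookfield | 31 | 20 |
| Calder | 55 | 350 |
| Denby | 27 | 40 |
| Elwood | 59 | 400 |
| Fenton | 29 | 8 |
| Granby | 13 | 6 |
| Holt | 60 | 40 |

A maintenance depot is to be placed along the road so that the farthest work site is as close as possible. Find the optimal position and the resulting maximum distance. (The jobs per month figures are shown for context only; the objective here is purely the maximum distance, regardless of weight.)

The 1-center on a line is the midpoint of the two extreme points: leftmost at 13, rightmost at 60.
Optimal location = (13 + 60)/2 = 36.5; maximum distance = (60 − 13)/2 = 23.5.

location 36.5, max distance 23.5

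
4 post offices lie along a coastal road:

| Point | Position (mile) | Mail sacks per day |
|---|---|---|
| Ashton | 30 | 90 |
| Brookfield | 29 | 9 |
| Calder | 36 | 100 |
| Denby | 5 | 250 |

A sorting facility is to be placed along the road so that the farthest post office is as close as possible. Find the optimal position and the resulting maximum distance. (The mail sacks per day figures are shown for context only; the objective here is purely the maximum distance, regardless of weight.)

location 20.5, max distance 15.5

The 1-center on a line is the midpoint of the two extreme points: leftmost at 5, rightmost at 36.
Optimal location = (5 + 36)/2 = 20.5; maximum distance = (36 − 5)/2 = 15.5.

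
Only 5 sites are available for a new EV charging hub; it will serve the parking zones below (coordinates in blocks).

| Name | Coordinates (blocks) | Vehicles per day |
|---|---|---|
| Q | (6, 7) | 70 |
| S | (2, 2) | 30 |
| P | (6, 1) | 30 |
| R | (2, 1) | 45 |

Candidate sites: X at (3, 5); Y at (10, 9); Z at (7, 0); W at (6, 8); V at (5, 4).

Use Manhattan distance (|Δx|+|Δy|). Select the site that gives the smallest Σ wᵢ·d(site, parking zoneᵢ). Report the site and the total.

Total weighted distance at each candidate:
  X (3, 5): total = 905
  Y (10, 9): total = 1950
  Z (7, 0): total = 1100
  W (6, 8): total = 1075
  V (5, 4): total = 820
Minimum is at V with total 820 blocks.

V, total 820 blocks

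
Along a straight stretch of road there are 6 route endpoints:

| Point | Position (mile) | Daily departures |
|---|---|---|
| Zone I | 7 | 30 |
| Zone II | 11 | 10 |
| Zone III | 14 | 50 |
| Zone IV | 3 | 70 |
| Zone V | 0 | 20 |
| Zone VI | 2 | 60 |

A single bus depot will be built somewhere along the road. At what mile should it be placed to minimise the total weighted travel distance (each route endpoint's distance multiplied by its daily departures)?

x = 3

For a sum of weighted absolute distances on a line, the optimum is the weighted median (not the mean). Total weight W = 240; half-weight = 120.
Sort by position and accumulate weight:
  mile 0 (Zone V, w=20) → cum 20
  mile 2 (Zone VI, w=60) → cum 80
  mile 3 (Zone IV, w=70) → cum 150  ≥ 120 → median here
  mile 7 (Zone I, w=30) → cum 180
  mile 11 (Zone II, w=10) → cum 190
  mile 14 (Zone III, w=50) → cum 240
Optimal location: mile 3.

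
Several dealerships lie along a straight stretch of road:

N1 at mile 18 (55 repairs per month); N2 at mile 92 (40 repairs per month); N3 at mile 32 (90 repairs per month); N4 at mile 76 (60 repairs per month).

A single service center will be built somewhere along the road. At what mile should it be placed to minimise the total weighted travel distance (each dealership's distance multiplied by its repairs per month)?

x = 32

For a sum of weighted absolute distances on a line, the optimum is the weighted median (not the mean). Total weight W = 245; half-weight = 122.5.
Sort by position and accumulate weight:
  mile 18 (N1, w=55) → cum 55
  mile 32 (N3, w=90) → cum 145  ≥ 122.5 → median here
  mile 76 (N4, w=60) → cum 205
  mile 92 (N2, w=40) → cum 245
Optimal location: mile 32.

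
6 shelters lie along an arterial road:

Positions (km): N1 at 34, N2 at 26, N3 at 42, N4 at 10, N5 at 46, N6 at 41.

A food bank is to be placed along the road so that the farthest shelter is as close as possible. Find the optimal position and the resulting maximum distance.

The 1-center on a line is the midpoint of the two extreme points: leftmost at 10, rightmost at 46.
Optimal location = (10 + 46)/2 = 28; maximum distance = (46 − 10)/2 = 18.

location 28, max distance 18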